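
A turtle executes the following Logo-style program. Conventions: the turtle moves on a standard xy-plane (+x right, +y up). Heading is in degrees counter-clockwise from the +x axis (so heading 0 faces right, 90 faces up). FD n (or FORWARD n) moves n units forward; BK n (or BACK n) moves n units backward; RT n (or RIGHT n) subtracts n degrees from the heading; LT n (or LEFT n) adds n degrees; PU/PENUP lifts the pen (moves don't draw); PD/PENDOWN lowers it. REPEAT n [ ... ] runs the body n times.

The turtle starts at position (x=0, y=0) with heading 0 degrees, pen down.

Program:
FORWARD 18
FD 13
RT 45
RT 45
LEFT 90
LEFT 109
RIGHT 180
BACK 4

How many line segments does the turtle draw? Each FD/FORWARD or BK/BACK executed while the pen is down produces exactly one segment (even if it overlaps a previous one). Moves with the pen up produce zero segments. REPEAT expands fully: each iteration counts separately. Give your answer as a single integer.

Answer: 3

Derivation:
Executing turtle program step by step:
Start: pos=(0,0), heading=0, pen down
FD 18: (0,0) -> (18,0) [heading=0, draw]
FD 13: (18,0) -> (31,0) [heading=0, draw]
RT 45: heading 0 -> 315
RT 45: heading 315 -> 270
LT 90: heading 270 -> 0
LT 109: heading 0 -> 109
RT 180: heading 109 -> 289
BK 4: (31,0) -> (29.698,3.782) [heading=289, draw]
Final: pos=(29.698,3.782), heading=289, 3 segment(s) drawn
Segments drawn: 3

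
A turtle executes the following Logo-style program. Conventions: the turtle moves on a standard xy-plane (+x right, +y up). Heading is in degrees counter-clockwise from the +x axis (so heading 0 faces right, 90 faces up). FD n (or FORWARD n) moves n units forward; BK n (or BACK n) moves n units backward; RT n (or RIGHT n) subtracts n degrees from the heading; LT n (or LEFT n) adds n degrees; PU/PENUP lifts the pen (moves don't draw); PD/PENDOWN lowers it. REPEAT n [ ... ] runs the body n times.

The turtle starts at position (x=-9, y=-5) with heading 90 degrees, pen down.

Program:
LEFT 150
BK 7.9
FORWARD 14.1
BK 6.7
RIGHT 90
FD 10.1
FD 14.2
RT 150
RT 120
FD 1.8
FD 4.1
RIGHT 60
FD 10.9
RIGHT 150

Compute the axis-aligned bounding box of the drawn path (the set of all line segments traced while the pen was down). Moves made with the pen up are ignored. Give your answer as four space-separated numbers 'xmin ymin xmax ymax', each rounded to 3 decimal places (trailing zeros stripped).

Answer: -43.644 -10.369 -5.05 7.583

Derivation:
Executing turtle program step by step:
Start: pos=(-9,-5), heading=90, pen down
LT 150: heading 90 -> 240
BK 7.9: (-9,-5) -> (-5.05,1.842) [heading=240, draw]
FD 14.1: (-5.05,1.842) -> (-12.1,-10.369) [heading=240, draw]
BK 6.7: (-12.1,-10.369) -> (-8.75,-4.567) [heading=240, draw]
RT 90: heading 240 -> 150
FD 10.1: (-8.75,-4.567) -> (-17.497,0.483) [heading=150, draw]
FD 14.2: (-17.497,0.483) -> (-29.794,7.583) [heading=150, draw]
RT 150: heading 150 -> 0
RT 120: heading 0 -> 240
FD 1.8: (-29.794,7.583) -> (-30.694,6.024) [heading=240, draw]
FD 4.1: (-30.694,6.024) -> (-32.744,2.473) [heading=240, draw]
RT 60: heading 240 -> 180
FD 10.9: (-32.744,2.473) -> (-43.644,2.473) [heading=180, draw]
RT 150: heading 180 -> 30
Final: pos=(-43.644,2.473), heading=30, 8 segment(s) drawn

Segment endpoints: x in {-43.644, -32.744, -30.694, -29.794, -17.497, -12.1, -9, -8.75, -5.05}, y in {-10.369, -5, -4.567, 0.483, 1.842, 2.473, 2.473, 6.024, 7.583}
xmin=-43.644, ymin=-10.369, xmax=-5.05, ymax=7.583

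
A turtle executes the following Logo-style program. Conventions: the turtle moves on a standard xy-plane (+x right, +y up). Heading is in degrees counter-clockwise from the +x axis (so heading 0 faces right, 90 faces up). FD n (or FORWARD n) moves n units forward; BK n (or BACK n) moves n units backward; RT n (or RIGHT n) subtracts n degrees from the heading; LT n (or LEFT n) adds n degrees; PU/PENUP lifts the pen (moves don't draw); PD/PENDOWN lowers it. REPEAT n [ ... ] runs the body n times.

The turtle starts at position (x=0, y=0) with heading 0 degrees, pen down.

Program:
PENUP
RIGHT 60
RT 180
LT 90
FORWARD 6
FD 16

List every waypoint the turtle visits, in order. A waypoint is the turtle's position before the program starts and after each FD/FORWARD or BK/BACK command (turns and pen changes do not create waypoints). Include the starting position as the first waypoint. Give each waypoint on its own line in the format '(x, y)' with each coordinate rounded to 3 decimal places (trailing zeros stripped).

Answer: (0, 0)
(-5.196, -3)
(-19.053, -11)

Derivation:
Executing turtle program step by step:
Start: pos=(0,0), heading=0, pen down
PU: pen up
RT 60: heading 0 -> 300
RT 180: heading 300 -> 120
LT 90: heading 120 -> 210
FD 6: (0,0) -> (-5.196,-3) [heading=210, move]
FD 16: (-5.196,-3) -> (-19.053,-11) [heading=210, move]
Final: pos=(-19.053,-11), heading=210, 0 segment(s) drawn
Waypoints (3 total):
(0, 0)
(-5.196, -3)
(-19.053, -11)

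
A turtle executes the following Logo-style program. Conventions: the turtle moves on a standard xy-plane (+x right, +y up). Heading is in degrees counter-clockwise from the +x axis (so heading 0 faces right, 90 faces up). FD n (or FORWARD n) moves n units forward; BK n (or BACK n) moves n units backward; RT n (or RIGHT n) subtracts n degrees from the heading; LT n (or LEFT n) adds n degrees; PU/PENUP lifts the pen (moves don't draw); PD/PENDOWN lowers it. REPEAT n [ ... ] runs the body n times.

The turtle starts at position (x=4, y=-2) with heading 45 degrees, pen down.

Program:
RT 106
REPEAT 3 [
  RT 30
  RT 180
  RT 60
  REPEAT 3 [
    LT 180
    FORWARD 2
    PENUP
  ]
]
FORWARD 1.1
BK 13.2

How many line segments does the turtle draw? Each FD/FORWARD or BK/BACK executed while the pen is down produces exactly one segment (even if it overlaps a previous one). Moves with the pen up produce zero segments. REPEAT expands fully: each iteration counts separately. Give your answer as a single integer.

Answer: 1

Derivation:
Executing turtle program step by step:
Start: pos=(4,-2), heading=45, pen down
RT 106: heading 45 -> 299
REPEAT 3 [
  -- iteration 1/3 --
  RT 30: heading 299 -> 269
  RT 180: heading 269 -> 89
  RT 60: heading 89 -> 29
  REPEAT 3 [
    -- iteration 1/3 --
    LT 180: heading 29 -> 209
    FD 2: (4,-2) -> (2.251,-2.97) [heading=209, draw]
    PU: pen up
    -- iteration 2/3 --
    LT 180: heading 209 -> 29
    FD 2: (2.251,-2.97) -> (4,-2) [heading=29, move]
    PU: pen up
    -- iteration 3/3 --
    LT 180: heading 29 -> 209
    FD 2: (4,-2) -> (2.251,-2.97) [heading=209, move]
    PU: pen up
  ]
  -- iteration 2/3 --
  RT 30: heading 209 -> 179
  RT 180: heading 179 -> 359
  RT 60: heading 359 -> 299
  REPEAT 3 [
    -- iteration 1/3 --
    LT 180: heading 299 -> 119
    FD 2: (2.251,-2.97) -> (1.281,-1.22) [heading=119, move]
    PU: pen up
    -- iteration 2/3 --
    LT 180: heading 119 -> 299
    FD 2: (1.281,-1.22) -> (2.251,-2.97) [heading=299, move]
    PU: pen up
    -- iteration 3/3 --
    LT 180: heading 299 -> 119
    FD 2: (2.251,-2.97) -> (1.281,-1.22) [heading=119, move]
    PU: pen up
  ]
  -- iteration 3/3 --
  RT 30: heading 119 -> 89
  RT 180: heading 89 -> 269
  RT 60: heading 269 -> 209
  REPEAT 3 [
    -- iteration 1/3 --
    LT 180: heading 209 -> 29
    FD 2: (1.281,-1.22) -> (3.03,-0.251) [heading=29, move]
    PU: pen up
    -- iteration 2/3 --
    LT 180: heading 29 -> 209
    FD 2: (3.03,-0.251) -> (1.281,-1.22) [heading=209, move]
    PU: pen up
    -- iteration 3/3 --
    LT 180: heading 209 -> 29
    FD 2: (1.281,-1.22) -> (3.03,-0.251) [heading=29, move]
    PU: pen up
  ]
]
FD 1.1: (3.03,-0.251) -> (3.992,0.283) [heading=29, move]
BK 13.2: (3.992,0.283) -> (-7.553,-6.117) [heading=29, move]
Final: pos=(-7.553,-6.117), heading=29, 1 segment(s) drawn
Segments drawn: 1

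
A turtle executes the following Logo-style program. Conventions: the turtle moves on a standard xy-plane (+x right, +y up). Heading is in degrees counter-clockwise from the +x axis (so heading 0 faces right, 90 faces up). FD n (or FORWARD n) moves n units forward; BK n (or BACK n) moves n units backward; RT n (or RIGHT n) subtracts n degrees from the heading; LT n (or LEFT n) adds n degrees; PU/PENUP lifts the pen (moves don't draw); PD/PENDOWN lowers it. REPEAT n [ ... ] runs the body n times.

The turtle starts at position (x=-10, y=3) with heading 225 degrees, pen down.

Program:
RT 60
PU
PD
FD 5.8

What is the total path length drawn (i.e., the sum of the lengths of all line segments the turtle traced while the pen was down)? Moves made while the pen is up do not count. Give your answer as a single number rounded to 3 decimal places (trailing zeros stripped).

Answer: 5.8

Derivation:
Executing turtle program step by step:
Start: pos=(-10,3), heading=225, pen down
RT 60: heading 225 -> 165
PU: pen up
PD: pen down
FD 5.8: (-10,3) -> (-15.602,4.501) [heading=165, draw]
Final: pos=(-15.602,4.501), heading=165, 1 segment(s) drawn

Segment lengths:
  seg 1: (-10,3) -> (-15.602,4.501), length = 5.8
Total = 5.8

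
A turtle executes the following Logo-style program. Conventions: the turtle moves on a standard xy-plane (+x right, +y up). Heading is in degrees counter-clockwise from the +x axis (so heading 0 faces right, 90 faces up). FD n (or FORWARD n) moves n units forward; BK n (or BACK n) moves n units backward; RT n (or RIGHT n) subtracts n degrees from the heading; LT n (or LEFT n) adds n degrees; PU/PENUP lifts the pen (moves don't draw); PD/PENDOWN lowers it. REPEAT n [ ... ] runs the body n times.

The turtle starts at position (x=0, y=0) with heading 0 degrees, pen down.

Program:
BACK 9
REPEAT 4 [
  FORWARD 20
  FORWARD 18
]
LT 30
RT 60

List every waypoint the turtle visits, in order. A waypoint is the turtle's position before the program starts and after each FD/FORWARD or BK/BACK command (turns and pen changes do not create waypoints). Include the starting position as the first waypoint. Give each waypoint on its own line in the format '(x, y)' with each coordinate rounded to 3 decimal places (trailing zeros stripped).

Executing turtle program step by step:
Start: pos=(0,0), heading=0, pen down
BK 9: (0,0) -> (-9,0) [heading=0, draw]
REPEAT 4 [
  -- iteration 1/4 --
  FD 20: (-9,0) -> (11,0) [heading=0, draw]
  FD 18: (11,0) -> (29,0) [heading=0, draw]
  -- iteration 2/4 --
  FD 20: (29,0) -> (49,0) [heading=0, draw]
  FD 18: (49,0) -> (67,0) [heading=0, draw]
  -- iteration 3/4 --
  FD 20: (67,0) -> (87,0) [heading=0, draw]
  FD 18: (87,0) -> (105,0) [heading=0, draw]
  -- iteration 4/4 --
  FD 20: (105,0) -> (125,0) [heading=0, draw]
  FD 18: (125,0) -> (143,0) [heading=0, draw]
]
LT 30: heading 0 -> 30
RT 60: heading 30 -> 330
Final: pos=(143,0), heading=330, 9 segment(s) drawn
Waypoints (10 total):
(0, 0)
(-9, 0)
(11, 0)
(29, 0)
(49, 0)
(67, 0)
(87, 0)
(105, 0)
(125, 0)
(143, 0)

Answer: (0, 0)
(-9, 0)
(11, 0)
(29, 0)
(49, 0)
(67, 0)
(87, 0)
(105, 0)
(125, 0)
(143, 0)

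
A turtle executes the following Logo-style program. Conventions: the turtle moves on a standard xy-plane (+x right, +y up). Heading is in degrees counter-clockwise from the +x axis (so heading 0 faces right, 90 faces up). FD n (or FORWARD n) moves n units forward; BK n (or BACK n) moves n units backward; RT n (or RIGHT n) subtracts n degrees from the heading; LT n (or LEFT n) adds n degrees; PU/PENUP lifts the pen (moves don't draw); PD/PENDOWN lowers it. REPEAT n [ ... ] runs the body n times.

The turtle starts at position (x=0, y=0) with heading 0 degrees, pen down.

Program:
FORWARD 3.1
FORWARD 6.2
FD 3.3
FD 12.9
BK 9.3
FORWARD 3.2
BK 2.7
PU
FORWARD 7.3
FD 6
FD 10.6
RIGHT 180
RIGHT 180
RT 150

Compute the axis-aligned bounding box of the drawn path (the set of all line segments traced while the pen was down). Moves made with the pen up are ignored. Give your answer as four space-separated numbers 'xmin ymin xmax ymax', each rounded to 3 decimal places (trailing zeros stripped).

Executing turtle program step by step:
Start: pos=(0,0), heading=0, pen down
FD 3.1: (0,0) -> (3.1,0) [heading=0, draw]
FD 6.2: (3.1,0) -> (9.3,0) [heading=0, draw]
FD 3.3: (9.3,0) -> (12.6,0) [heading=0, draw]
FD 12.9: (12.6,0) -> (25.5,0) [heading=0, draw]
BK 9.3: (25.5,0) -> (16.2,0) [heading=0, draw]
FD 3.2: (16.2,0) -> (19.4,0) [heading=0, draw]
BK 2.7: (19.4,0) -> (16.7,0) [heading=0, draw]
PU: pen up
FD 7.3: (16.7,0) -> (24,0) [heading=0, move]
FD 6: (24,0) -> (30,0) [heading=0, move]
FD 10.6: (30,0) -> (40.6,0) [heading=0, move]
RT 180: heading 0 -> 180
RT 180: heading 180 -> 0
RT 150: heading 0 -> 210
Final: pos=(40.6,0), heading=210, 7 segment(s) drawn

Segment endpoints: x in {0, 3.1, 9.3, 12.6, 16.2, 16.7, 19.4, 25.5}, y in {0}
xmin=0, ymin=0, xmax=25.5, ymax=0

Answer: 0 0 25.5 0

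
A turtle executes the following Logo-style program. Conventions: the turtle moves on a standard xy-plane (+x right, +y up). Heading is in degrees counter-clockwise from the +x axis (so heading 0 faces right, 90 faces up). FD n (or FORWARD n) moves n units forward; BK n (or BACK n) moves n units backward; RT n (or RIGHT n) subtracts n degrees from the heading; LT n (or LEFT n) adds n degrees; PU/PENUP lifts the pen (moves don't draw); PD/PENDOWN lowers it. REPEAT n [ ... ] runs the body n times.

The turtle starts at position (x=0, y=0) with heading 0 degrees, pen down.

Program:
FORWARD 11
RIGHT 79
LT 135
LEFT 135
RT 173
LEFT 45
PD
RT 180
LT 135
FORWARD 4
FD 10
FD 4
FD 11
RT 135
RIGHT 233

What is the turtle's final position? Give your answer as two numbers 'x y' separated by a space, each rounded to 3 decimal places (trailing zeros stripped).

Executing turtle program step by step:
Start: pos=(0,0), heading=0, pen down
FD 11: (0,0) -> (11,0) [heading=0, draw]
RT 79: heading 0 -> 281
LT 135: heading 281 -> 56
LT 135: heading 56 -> 191
RT 173: heading 191 -> 18
LT 45: heading 18 -> 63
PD: pen down
RT 180: heading 63 -> 243
LT 135: heading 243 -> 18
FD 4: (11,0) -> (14.804,1.236) [heading=18, draw]
FD 10: (14.804,1.236) -> (24.315,4.326) [heading=18, draw]
FD 4: (24.315,4.326) -> (28.119,5.562) [heading=18, draw]
FD 11: (28.119,5.562) -> (38.581,8.961) [heading=18, draw]
RT 135: heading 18 -> 243
RT 233: heading 243 -> 10
Final: pos=(38.581,8.961), heading=10, 5 segment(s) drawn

Answer: 38.581 8.961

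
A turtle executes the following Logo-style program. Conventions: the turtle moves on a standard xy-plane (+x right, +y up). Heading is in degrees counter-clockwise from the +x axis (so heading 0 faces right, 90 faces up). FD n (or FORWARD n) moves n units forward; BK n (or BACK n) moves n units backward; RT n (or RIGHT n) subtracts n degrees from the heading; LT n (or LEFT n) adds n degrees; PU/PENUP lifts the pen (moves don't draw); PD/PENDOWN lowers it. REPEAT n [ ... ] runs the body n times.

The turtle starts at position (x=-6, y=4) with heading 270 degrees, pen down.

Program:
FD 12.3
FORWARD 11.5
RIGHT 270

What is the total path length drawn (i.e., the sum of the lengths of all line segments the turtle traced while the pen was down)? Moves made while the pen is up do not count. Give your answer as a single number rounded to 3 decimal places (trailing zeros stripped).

Executing turtle program step by step:
Start: pos=(-6,4), heading=270, pen down
FD 12.3: (-6,4) -> (-6,-8.3) [heading=270, draw]
FD 11.5: (-6,-8.3) -> (-6,-19.8) [heading=270, draw]
RT 270: heading 270 -> 0
Final: pos=(-6,-19.8), heading=0, 2 segment(s) drawn

Segment lengths:
  seg 1: (-6,4) -> (-6,-8.3), length = 12.3
  seg 2: (-6,-8.3) -> (-6,-19.8), length = 11.5
Total = 23.8

Answer: 23.8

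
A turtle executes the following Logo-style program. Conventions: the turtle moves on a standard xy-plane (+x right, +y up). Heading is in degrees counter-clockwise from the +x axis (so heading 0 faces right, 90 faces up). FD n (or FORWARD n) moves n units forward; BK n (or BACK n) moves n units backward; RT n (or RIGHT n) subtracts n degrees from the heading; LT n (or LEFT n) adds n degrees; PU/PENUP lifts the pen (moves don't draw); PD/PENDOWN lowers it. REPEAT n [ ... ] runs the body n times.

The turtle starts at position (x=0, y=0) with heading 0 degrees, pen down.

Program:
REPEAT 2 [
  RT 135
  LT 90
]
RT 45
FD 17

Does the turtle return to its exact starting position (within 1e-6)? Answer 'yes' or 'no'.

Answer: no

Derivation:
Executing turtle program step by step:
Start: pos=(0,0), heading=0, pen down
REPEAT 2 [
  -- iteration 1/2 --
  RT 135: heading 0 -> 225
  LT 90: heading 225 -> 315
  -- iteration 2/2 --
  RT 135: heading 315 -> 180
  LT 90: heading 180 -> 270
]
RT 45: heading 270 -> 225
FD 17: (0,0) -> (-12.021,-12.021) [heading=225, draw]
Final: pos=(-12.021,-12.021), heading=225, 1 segment(s) drawn

Start position: (0, 0)
Final position: (-12.021, -12.021)
Distance = 17; >= 1e-6 -> NOT closed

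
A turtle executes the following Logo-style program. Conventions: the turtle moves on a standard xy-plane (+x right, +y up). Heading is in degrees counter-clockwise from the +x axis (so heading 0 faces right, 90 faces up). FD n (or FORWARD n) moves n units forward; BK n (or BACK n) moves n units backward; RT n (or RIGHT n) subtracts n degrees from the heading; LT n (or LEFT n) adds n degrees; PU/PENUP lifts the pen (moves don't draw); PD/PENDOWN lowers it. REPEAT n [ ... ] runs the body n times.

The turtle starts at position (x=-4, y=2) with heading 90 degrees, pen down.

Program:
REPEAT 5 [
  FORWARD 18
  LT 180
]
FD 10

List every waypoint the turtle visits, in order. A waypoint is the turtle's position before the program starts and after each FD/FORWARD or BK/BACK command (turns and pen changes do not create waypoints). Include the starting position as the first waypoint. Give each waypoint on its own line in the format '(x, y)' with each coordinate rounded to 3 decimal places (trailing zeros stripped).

Executing turtle program step by step:
Start: pos=(-4,2), heading=90, pen down
REPEAT 5 [
  -- iteration 1/5 --
  FD 18: (-4,2) -> (-4,20) [heading=90, draw]
  LT 180: heading 90 -> 270
  -- iteration 2/5 --
  FD 18: (-4,20) -> (-4,2) [heading=270, draw]
  LT 180: heading 270 -> 90
  -- iteration 3/5 --
  FD 18: (-4,2) -> (-4,20) [heading=90, draw]
  LT 180: heading 90 -> 270
  -- iteration 4/5 --
  FD 18: (-4,20) -> (-4,2) [heading=270, draw]
  LT 180: heading 270 -> 90
  -- iteration 5/5 --
  FD 18: (-4,2) -> (-4,20) [heading=90, draw]
  LT 180: heading 90 -> 270
]
FD 10: (-4,20) -> (-4,10) [heading=270, draw]
Final: pos=(-4,10), heading=270, 6 segment(s) drawn
Waypoints (7 total):
(-4, 2)
(-4, 20)
(-4, 2)
(-4, 20)
(-4, 2)
(-4, 20)
(-4, 10)

Answer: (-4, 2)
(-4, 20)
(-4, 2)
(-4, 20)
(-4, 2)
(-4, 20)
(-4, 10)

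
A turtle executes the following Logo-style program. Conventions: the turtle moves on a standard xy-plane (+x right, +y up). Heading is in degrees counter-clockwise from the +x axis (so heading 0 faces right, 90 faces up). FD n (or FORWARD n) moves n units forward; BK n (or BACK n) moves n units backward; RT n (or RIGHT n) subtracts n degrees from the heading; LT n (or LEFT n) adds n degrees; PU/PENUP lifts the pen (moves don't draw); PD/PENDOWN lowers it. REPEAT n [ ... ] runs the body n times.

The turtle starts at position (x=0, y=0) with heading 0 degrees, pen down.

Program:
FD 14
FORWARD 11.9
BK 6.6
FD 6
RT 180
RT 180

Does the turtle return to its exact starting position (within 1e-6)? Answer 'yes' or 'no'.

Answer: no

Derivation:
Executing turtle program step by step:
Start: pos=(0,0), heading=0, pen down
FD 14: (0,0) -> (14,0) [heading=0, draw]
FD 11.9: (14,0) -> (25.9,0) [heading=0, draw]
BK 6.6: (25.9,0) -> (19.3,0) [heading=0, draw]
FD 6: (19.3,0) -> (25.3,0) [heading=0, draw]
RT 180: heading 0 -> 180
RT 180: heading 180 -> 0
Final: pos=(25.3,0), heading=0, 4 segment(s) drawn

Start position: (0, 0)
Final position: (25.3, 0)
Distance = 25.3; >= 1e-6 -> NOT closed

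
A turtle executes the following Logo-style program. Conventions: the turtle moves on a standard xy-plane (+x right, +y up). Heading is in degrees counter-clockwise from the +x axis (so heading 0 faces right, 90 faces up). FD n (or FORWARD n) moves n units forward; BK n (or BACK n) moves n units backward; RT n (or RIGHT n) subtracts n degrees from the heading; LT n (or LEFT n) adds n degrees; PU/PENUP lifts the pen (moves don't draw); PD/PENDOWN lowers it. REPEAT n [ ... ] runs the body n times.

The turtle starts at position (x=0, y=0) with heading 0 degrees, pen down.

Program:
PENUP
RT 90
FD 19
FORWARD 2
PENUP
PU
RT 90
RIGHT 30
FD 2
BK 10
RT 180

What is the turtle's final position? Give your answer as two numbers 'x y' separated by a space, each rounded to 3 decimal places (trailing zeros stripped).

Answer: 6.928 -25

Derivation:
Executing turtle program step by step:
Start: pos=(0,0), heading=0, pen down
PU: pen up
RT 90: heading 0 -> 270
FD 19: (0,0) -> (0,-19) [heading=270, move]
FD 2: (0,-19) -> (0,-21) [heading=270, move]
PU: pen up
PU: pen up
RT 90: heading 270 -> 180
RT 30: heading 180 -> 150
FD 2: (0,-21) -> (-1.732,-20) [heading=150, move]
BK 10: (-1.732,-20) -> (6.928,-25) [heading=150, move]
RT 180: heading 150 -> 330
Final: pos=(6.928,-25), heading=330, 0 segment(s) drawn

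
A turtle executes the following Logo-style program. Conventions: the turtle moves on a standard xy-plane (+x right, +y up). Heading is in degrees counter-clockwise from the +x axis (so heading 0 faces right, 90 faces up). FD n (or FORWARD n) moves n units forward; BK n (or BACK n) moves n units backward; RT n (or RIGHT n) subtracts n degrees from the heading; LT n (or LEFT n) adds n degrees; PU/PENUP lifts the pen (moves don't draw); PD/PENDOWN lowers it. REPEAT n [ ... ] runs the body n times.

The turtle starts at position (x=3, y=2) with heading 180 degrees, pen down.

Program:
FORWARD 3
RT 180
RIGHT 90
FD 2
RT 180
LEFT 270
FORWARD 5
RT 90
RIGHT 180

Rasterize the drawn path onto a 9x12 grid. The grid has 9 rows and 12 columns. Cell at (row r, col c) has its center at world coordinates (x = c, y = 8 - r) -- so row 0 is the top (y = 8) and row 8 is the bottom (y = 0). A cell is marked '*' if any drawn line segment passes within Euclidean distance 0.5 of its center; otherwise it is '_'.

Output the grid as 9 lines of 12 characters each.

Answer: ____________
____________
____________
____________
____________
____________
****________
*___________
******______

Derivation:
Segment 0: (3,2) -> (0,2)
Segment 1: (0,2) -> (0,0)
Segment 2: (0,0) -> (5,0)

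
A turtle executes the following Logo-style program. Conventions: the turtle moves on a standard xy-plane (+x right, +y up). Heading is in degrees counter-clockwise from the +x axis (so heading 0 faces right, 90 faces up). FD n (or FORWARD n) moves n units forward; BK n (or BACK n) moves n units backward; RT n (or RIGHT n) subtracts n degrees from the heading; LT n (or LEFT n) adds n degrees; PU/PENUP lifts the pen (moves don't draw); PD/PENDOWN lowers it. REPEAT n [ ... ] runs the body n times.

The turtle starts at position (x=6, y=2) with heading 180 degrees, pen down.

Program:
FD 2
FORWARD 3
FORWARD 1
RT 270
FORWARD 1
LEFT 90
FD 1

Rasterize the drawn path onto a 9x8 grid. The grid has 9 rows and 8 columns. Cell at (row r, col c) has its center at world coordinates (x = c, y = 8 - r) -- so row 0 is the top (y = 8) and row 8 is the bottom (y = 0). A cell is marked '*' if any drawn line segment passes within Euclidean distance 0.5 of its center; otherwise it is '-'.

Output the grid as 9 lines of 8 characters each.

Answer: --------
--------
--------
--------
--------
--------
*******-
**------
--------

Derivation:
Segment 0: (6,2) -> (4,2)
Segment 1: (4,2) -> (1,2)
Segment 2: (1,2) -> (0,2)
Segment 3: (0,2) -> (0,1)
Segment 4: (0,1) -> (1,1)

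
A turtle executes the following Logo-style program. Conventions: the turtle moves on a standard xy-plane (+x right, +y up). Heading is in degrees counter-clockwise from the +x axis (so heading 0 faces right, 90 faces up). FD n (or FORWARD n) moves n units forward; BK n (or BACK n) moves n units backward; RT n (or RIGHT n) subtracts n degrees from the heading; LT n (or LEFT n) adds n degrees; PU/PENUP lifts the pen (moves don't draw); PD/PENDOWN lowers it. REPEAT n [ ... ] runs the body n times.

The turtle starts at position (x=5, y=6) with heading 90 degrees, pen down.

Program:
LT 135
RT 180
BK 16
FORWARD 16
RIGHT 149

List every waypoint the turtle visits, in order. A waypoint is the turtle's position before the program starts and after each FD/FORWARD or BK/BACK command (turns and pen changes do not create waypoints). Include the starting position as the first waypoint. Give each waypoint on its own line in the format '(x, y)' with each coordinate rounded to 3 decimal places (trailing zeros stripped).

Answer: (5, 6)
(-6.314, -5.314)
(5, 6)

Derivation:
Executing turtle program step by step:
Start: pos=(5,6), heading=90, pen down
LT 135: heading 90 -> 225
RT 180: heading 225 -> 45
BK 16: (5,6) -> (-6.314,-5.314) [heading=45, draw]
FD 16: (-6.314,-5.314) -> (5,6) [heading=45, draw]
RT 149: heading 45 -> 256
Final: pos=(5,6), heading=256, 2 segment(s) drawn
Waypoints (3 total):
(5, 6)
(-6.314, -5.314)
(5, 6)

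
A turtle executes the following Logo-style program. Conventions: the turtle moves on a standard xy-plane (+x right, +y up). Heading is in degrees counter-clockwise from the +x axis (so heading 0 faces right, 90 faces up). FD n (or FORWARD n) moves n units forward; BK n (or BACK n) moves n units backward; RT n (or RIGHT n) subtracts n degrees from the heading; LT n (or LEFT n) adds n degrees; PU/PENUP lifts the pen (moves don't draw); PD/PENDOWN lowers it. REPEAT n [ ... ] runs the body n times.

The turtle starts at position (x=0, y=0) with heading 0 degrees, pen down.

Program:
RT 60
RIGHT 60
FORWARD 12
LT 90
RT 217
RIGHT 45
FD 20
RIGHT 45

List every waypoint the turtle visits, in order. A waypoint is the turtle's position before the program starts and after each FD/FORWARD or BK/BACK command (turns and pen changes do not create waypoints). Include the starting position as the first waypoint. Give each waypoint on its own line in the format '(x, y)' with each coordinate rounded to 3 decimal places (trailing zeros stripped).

Executing turtle program step by step:
Start: pos=(0,0), heading=0, pen down
RT 60: heading 0 -> 300
RT 60: heading 300 -> 240
FD 12: (0,0) -> (-6,-10.392) [heading=240, draw]
LT 90: heading 240 -> 330
RT 217: heading 330 -> 113
RT 45: heading 113 -> 68
FD 20: (-6,-10.392) -> (1.492,8.151) [heading=68, draw]
RT 45: heading 68 -> 23
Final: pos=(1.492,8.151), heading=23, 2 segment(s) drawn
Waypoints (3 total):
(0, 0)
(-6, -10.392)
(1.492, 8.151)

Answer: (0, 0)
(-6, -10.392)
(1.492, 8.151)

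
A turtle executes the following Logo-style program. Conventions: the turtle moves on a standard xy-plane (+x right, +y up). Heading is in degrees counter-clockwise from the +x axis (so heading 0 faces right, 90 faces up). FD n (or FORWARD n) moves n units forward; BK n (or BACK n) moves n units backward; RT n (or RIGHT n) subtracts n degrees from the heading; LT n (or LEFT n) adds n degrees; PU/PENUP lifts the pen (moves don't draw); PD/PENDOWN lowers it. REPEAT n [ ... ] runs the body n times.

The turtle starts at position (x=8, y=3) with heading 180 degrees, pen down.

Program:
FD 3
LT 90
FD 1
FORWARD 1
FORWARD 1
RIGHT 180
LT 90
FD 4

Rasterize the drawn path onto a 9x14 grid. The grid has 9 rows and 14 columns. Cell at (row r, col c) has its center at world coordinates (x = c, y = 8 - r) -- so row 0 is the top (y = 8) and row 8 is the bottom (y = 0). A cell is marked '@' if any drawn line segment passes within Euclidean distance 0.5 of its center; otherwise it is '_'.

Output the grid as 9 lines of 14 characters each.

Answer: ______________
______________
______________
______________
______________
_____@@@@_____
_____@________
_____@________
_@@@@@________

Derivation:
Segment 0: (8,3) -> (5,3)
Segment 1: (5,3) -> (5,2)
Segment 2: (5,2) -> (5,1)
Segment 3: (5,1) -> (5,0)
Segment 4: (5,0) -> (1,0)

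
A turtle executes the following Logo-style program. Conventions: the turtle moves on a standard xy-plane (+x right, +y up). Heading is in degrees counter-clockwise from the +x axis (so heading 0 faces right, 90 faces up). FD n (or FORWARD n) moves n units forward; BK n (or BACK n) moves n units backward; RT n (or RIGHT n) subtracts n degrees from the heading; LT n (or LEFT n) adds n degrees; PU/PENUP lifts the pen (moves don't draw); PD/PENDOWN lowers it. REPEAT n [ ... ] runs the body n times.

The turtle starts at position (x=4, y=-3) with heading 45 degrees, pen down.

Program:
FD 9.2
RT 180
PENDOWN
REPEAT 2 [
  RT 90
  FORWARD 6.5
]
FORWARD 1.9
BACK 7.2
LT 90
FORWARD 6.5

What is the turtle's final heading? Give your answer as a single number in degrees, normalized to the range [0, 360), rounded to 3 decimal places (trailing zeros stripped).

Executing turtle program step by step:
Start: pos=(4,-3), heading=45, pen down
FD 9.2: (4,-3) -> (10.505,3.505) [heading=45, draw]
RT 180: heading 45 -> 225
PD: pen down
REPEAT 2 [
  -- iteration 1/2 --
  RT 90: heading 225 -> 135
  FD 6.5: (10.505,3.505) -> (5.909,8.102) [heading=135, draw]
  -- iteration 2/2 --
  RT 90: heading 135 -> 45
  FD 6.5: (5.909,8.102) -> (10.505,12.698) [heading=45, draw]
]
FD 1.9: (10.505,12.698) -> (11.849,14.041) [heading=45, draw]
BK 7.2: (11.849,14.041) -> (6.758,8.95) [heading=45, draw]
LT 90: heading 45 -> 135
FD 6.5: (6.758,8.95) -> (2.162,13.546) [heading=135, draw]
Final: pos=(2.162,13.546), heading=135, 6 segment(s) drawn

Answer: 135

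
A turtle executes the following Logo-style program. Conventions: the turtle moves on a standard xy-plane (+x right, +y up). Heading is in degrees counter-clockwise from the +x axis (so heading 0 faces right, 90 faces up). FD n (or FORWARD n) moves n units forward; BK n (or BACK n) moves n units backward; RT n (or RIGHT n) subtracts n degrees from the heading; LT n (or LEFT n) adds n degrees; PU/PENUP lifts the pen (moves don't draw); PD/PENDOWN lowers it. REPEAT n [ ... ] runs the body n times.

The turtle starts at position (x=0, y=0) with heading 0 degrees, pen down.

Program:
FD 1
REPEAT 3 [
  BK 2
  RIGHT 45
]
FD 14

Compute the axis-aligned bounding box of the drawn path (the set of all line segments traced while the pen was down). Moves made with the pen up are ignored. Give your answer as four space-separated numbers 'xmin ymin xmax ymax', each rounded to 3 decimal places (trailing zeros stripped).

Answer: -12.314 -6.485 1 3.414

Derivation:
Executing turtle program step by step:
Start: pos=(0,0), heading=0, pen down
FD 1: (0,0) -> (1,0) [heading=0, draw]
REPEAT 3 [
  -- iteration 1/3 --
  BK 2: (1,0) -> (-1,0) [heading=0, draw]
  RT 45: heading 0 -> 315
  -- iteration 2/3 --
  BK 2: (-1,0) -> (-2.414,1.414) [heading=315, draw]
  RT 45: heading 315 -> 270
  -- iteration 3/3 --
  BK 2: (-2.414,1.414) -> (-2.414,3.414) [heading=270, draw]
  RT 45: heading 270 -> 225
]
FD 14: (-2.414,3.414) -> (-12.314,-6.485) [heading=225, draw]
Final: pos=(-12.314,-6.485), heading=225, 5 segment(s) drawn

Segment endpoints: x in {-12.314, -2.414, -1, 0, 1}, y in {-6.485, 0, 1.414, 3.414}
xmin=-12.314, ymin=-6.485, xmax=1, ymax=3.414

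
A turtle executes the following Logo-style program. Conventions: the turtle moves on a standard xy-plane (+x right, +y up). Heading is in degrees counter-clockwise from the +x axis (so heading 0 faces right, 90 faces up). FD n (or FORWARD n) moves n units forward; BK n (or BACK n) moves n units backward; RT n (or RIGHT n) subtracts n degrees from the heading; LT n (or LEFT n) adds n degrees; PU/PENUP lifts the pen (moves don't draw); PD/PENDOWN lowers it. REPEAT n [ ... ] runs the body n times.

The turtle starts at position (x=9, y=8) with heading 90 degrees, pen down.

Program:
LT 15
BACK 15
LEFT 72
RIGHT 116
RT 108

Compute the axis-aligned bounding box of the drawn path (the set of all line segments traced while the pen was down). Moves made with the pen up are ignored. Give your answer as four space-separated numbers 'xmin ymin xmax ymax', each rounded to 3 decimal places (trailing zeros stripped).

Executing turtle program step by step:
Start: pos=(9,8), heading=90, pen down
LT 15: heading 90 -> 105
BK 15: (9,8) -> (12.882,-6.489) [heading=105, draw]
LT 72: heading 105 -> 177
RT 116: heading 177 -> 61
RT 108: heading 61 -> 313
Final: pos=(12.882,-6.489), heading=313, 1 segment(s) drawn

Segment endpoints: x in {9, 12.882}, y in {-6.489, 8}
xmin=9, ymin=-6.489, xmax=12.882, ymax=8

Answer: 9 -6.489 12.882 8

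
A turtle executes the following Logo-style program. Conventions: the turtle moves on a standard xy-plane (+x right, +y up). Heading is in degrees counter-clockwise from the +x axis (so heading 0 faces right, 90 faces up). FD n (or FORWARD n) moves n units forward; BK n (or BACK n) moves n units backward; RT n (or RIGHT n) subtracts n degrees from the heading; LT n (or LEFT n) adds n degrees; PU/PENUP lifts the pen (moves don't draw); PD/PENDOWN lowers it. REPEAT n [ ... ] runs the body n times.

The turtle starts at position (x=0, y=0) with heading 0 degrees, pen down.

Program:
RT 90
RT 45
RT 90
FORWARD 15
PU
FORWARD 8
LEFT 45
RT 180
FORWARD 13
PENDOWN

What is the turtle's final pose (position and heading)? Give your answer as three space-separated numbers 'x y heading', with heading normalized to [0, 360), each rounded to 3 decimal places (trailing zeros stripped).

Executing turtle program step by step:
Start: pos=(0,0), heading=0, pen down
RT 90: heading 0 -> 270
RT 45: heading 270 -> 225
RT 90: heading 225 -> 135
FD 15: (0,0) -> (-10.607,10.607) [heading=135, draw]
PU: pen up
FD 8: (-10.607,10.607) -> (-16.263,16.263) [heading=135, move]
LT 45: heading 135 -> 180
RT 180: heading 180 -> 0
FD 13: (-16.263,16.263) -> (-3.263,16.263) [heading=0, move]
PD: pen down
Final: pos=(-3.263,16.263), heading=0, 1 segment(s) drawn

Answer: -3.263 16.263 0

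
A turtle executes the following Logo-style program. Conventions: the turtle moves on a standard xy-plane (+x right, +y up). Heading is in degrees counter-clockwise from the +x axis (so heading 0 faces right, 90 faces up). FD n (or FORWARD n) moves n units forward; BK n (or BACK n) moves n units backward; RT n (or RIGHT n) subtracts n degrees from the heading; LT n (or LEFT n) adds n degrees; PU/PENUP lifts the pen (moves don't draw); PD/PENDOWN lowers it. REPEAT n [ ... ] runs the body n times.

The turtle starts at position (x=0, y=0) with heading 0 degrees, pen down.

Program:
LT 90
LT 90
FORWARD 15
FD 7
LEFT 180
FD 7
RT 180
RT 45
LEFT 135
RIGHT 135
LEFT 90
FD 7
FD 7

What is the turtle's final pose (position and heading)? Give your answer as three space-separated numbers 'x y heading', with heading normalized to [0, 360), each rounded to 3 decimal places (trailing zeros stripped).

Answer: -24.899 -9.899 225

Derivation:
Executing turtle program step by step:
Start: pos=(0,0), heading=0, pen down
LT 90: heading 0 -> 90
LT 90: heading 90 -> 180
FD 15: (0,0) -> (-15,0) [heading=180, draw]
FD 7: (-15,0) -> (-22,0) [heading=180, draw]
LT 180: heading 180 -> 0
FD 7: (-22,0) -> (-15,0) [heading=0, draw]
RT 180: heading 0 -> 180
RT 45: heading 180 -> 135
LT 135: heading 135 -> 270
RT 135: heading 270 -> 135
LT 90: heading 135 -> 225
FD 7: (-15,0) -> (-19.95,-4.95) [heading=225, draw]
FD 7: (-19.95,-4.95) -> (-24.899,-9.899) [heading=225, draw]
Final: pos=(-24.899,-9.899), heading=225, 5 segment(s) drawn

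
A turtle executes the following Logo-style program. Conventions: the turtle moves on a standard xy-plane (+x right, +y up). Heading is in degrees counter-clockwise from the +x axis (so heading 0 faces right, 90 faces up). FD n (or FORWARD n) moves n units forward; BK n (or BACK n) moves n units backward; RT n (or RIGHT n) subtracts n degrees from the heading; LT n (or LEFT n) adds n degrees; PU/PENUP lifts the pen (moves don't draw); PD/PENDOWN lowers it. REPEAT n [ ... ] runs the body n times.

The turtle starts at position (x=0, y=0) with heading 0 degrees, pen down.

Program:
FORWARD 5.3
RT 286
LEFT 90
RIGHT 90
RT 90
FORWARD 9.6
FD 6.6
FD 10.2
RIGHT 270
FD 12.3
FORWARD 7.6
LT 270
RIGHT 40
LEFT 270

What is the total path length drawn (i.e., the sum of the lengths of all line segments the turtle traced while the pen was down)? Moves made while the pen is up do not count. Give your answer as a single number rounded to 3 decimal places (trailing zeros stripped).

Executing turtle program step by step:
Start: pos=(0,0), heading=0, pen down
FD 5.3: (0,0) -> (5.3,0) [heading=0, draw]
RT 286: heading 0 -> 74
LT 90: heading 74 -> 164
RT 90: heading 164 -> 74
RT 90: heading 74 -> 344
FD 9.6: (5.3,0) -> (14.528,-2.646) [heading=344, draw]
FD 6.6: (14.528,-2.646) -> (20.872,-4.465) [heading=344, draw]
FD 10.2: (20.872,-4.465) -> (30.677,-7.277) [heading=344, draw]
RT 270: heading 344 -> 74
FD 12.3: (30.677,-7.277) -> (34.068,4.547) [heading=74, draw]
FD 7.6: (34.068,4.547) -> (36.162,11.852) [heading=74, draw]
LT 270: heading 74 -> 344
RT 40: heading 344 -> 304
LT 270: heading 304 -> 214
Final: pos=(36.162,11.852), heading=214, 6 segment(s) drawn

Segment lengths:
  seg 1: (0,0) -> (5.3,0), length = 5.3
  seg 2: (5.3,0) -> (14.528,-2.646), length = 9.6
  seg 3: (14.528,-2.646) -> (20.872,-4.465), length = 6.6
  seg 4: (20.872,-4.465) -> (30.677,-7.277), length = 10.2
  seg 5: (30.677,-7.277) -> (34.068,4.547), length = 12.3
  seg 6: (34.068,4.547) -> (36.162,11.852), length = 7.6
Total = 51.6

Answer: 51.6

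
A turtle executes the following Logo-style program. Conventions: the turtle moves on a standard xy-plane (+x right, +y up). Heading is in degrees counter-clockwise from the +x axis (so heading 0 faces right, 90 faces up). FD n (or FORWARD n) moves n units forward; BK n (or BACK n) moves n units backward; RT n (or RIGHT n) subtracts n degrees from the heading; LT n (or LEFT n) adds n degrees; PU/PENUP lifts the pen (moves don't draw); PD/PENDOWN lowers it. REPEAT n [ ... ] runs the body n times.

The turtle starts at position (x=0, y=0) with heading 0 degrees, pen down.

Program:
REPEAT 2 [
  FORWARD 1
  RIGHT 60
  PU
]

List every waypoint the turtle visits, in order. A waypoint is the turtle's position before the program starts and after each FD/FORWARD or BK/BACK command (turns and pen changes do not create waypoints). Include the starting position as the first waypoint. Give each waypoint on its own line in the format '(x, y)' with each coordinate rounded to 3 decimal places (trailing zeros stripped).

Answer: (0, 0)
(1, 0)
(1.5, -0.866)

Derivation:
Executing turtle program step by step:
Start: pos=(0,0), heading=0, pen down
REPEAT 2 [
  -- iteration 1/2 --
  FD 1: (0,0) -> (1,0) [heading=0, draw]
  RT 60: heading 0 -> 300
  PU: pen up
  -- iteration 2/2 --
  FD 1: (1,0) -> (1.5,-0.866) [heading=300, move]
  RT 60: heading 300 -> 240
  PU: pen up
]
Final: pos=(1.5,-0.866), heading=240, 1 segment(s) drawn
Waypoints (3 total):
(0, 0)
(1, 0)
(1.5, -0.866)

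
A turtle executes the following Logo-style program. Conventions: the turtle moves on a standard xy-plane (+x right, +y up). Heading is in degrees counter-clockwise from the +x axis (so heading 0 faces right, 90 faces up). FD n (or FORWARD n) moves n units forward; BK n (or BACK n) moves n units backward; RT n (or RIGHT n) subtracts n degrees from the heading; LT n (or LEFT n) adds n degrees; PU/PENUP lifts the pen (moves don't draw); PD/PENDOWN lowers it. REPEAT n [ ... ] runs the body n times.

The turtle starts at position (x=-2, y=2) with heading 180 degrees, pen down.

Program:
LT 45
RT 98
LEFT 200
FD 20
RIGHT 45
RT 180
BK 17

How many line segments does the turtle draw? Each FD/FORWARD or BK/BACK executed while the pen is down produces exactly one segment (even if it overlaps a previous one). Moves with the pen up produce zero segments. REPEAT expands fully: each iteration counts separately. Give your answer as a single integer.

Answer: 2

Derivation:
Executing turtle program step by step:
Start: pos=(-2,2), heading=180, pen down
LT 45: heading 180 -> 225
RT 98: heading 225 -> 127
LT 200: heading 127 -> 327
FD 20: (-2,2) -> (14.773,-8.893) [heading=327, draw]
RT 45: heading 327 -> 282
RT 180: heading 282 -> 102
BK 17: (14.773,-8.893) -> (18.308,-25.521) [heading=102, draw]
Final: pos=(18.308,-25.521), heading=102, 2 segment(s) drawn
Segments drawn: 2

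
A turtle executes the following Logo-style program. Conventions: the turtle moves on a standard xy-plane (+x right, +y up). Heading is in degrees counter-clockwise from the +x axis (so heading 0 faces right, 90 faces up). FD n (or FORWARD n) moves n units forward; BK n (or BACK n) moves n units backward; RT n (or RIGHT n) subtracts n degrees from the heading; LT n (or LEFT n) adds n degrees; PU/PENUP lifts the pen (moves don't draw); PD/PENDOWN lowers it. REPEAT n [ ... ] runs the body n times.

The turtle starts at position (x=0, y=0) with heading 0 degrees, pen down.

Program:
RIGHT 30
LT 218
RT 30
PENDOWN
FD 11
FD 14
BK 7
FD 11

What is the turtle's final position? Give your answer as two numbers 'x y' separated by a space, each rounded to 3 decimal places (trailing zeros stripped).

Answer: -26.888 10.864

Derivation:
Executing turtle program step by step:
Start: pos=(0,0), heading=0, pen down
RT 30: heading 0 -> 330
LT 218: heading 330 -> 188
RT 30: heading 188 -> 158
PD: pen down
FD 11: (0,0) -> (-10.199,4.121) [heading=158, draw]
FD 14: (-10.199,4.121) -> (-23.18,9.365) [heading=158, draw]
BK 7: (-23.18,9.365) -> (-16.689,6.743) [heading=158, draw]
FD 11: (-16.689,6.743) -> (-26.888,10.864) [heading=158, draw]
Final: pos=(-26.888,10.864), heading=158, 4 segment(s) drawn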